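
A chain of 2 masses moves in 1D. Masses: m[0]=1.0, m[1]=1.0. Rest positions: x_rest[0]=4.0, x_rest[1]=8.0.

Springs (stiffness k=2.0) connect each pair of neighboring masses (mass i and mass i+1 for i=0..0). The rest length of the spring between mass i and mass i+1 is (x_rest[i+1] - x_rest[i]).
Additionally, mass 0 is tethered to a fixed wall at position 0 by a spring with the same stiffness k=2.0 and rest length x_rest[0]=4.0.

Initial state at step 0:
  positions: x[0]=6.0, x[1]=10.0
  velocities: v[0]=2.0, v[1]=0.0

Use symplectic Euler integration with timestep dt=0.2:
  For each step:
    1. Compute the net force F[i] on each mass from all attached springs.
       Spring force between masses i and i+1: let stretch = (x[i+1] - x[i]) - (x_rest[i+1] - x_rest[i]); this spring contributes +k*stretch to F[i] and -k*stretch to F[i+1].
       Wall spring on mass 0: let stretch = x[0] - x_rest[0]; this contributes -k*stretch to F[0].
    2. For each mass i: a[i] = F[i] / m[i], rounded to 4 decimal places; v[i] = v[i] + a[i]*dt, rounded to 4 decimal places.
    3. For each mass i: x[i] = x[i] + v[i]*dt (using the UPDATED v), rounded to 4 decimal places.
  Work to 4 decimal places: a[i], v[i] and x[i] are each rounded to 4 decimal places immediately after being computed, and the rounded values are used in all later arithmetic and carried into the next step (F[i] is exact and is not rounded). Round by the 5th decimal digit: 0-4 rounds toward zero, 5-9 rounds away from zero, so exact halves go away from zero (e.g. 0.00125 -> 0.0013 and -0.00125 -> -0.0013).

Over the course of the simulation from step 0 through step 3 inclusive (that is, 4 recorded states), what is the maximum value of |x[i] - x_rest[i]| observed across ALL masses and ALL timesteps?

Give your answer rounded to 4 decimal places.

Answer: 2.2816

Derivation:
Step 0: x=[6.0000 10.0000] v=[2.0000 0.0000]
Step 1: x=[6.2400 10.0000] v=[1.2000 0.0000]
Step 2: x=[6.2816 10.0192] v=[0.2080 0.0960]
Step 3: x=[6.1197 10.0594] v=[-0.8096 0.2010]
Max displacement = 2.2816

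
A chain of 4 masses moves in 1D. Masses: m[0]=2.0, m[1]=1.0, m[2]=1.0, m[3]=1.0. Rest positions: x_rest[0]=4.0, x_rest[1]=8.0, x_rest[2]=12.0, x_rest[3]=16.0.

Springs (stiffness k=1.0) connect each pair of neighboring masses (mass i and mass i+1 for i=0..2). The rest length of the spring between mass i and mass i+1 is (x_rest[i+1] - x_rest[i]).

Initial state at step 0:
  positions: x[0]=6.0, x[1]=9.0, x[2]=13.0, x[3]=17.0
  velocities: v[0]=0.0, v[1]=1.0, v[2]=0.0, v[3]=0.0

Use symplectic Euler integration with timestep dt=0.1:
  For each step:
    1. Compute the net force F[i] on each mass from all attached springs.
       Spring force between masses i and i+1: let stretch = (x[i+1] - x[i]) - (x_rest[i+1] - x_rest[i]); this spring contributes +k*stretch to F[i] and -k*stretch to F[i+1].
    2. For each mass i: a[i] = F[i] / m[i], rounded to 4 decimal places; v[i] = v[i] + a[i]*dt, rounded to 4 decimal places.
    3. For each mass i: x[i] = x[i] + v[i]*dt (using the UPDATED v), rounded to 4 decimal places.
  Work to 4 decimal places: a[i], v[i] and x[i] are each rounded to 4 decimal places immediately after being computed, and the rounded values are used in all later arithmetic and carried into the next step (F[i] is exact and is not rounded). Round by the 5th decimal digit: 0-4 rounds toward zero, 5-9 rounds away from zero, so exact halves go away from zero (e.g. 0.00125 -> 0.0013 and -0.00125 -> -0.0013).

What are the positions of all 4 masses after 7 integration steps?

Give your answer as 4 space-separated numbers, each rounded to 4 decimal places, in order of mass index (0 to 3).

Step 0: x=[6.0000 9.0000 13.0000 17.0000] v=[0.0000 1.0000 0.0000 0.0000]
Step 1: x=[5.9950 9.1100 13.0000 17.0000] v=[-0.0500 1.1000 0.0000 0.0000]
Step 2: x=[5.9856 9.2278 13.0011 17.0000] v=[-0.0943 1.1775 0.0110 0.0000]
Step 3: x=[5.9724 9.3509 13.0045 17.0000] v=[-0.1322 1.2306 0.0336 0.0001]
Step 4: x=[5.9561 9.4767 13.0113 17.0001] v=[-0.1633 1.2581 0.0678 0.0006]
Step 5: x=[5.9374 9.6027 13.0226 17.0003] v=[-0.1873 1.2595 0.1132 0.0017]
Step 6: x=[5.9170 9.7262 13.0395 17.0007] v=[-0.2040 1.2350 0.1690 0.0039]
Step 7: x=[5.8957 9.8447 13.0629 17.0015] v=[-0.2135 1.1854 0.2338 0.0078]

Answer: 5.8957 9.8447 13.0629 17.0015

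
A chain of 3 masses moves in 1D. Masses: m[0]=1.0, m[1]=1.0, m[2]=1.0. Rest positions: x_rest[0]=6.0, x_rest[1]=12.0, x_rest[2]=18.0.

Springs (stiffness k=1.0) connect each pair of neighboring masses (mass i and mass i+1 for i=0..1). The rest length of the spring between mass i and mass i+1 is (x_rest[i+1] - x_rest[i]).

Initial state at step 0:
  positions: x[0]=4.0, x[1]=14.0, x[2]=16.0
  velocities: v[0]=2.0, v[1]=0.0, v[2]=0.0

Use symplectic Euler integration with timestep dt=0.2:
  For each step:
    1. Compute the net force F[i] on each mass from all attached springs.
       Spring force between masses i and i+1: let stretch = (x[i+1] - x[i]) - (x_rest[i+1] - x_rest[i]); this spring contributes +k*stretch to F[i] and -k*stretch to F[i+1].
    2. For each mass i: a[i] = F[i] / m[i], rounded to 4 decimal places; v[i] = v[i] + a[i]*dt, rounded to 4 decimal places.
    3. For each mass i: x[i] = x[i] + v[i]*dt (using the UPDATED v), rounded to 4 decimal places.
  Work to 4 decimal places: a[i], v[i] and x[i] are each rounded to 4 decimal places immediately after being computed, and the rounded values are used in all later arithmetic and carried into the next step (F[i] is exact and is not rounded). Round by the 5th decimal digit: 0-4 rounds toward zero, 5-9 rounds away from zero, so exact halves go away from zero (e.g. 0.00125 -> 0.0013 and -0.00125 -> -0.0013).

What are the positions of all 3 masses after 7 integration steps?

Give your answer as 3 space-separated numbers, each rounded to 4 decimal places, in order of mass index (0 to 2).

Answer: 8.5518 9.6779 18.5702

Derivation:
Step 0: x=[4.0000 14.0000 16.0000] v=[2.0000 0.0000 0.0000]
Step 1: x=[4.5600 13.6800 16.1600] v=[2.8000 -1.6000 0.8000]
Step 2: x=[5.2448 13.0944 16.4608] v=[3.4240 -2.9280 1.5040]
Step 3: x=[6.0036 12.3295 16.8669] v=[3.7939 -3.8246 2.0307]
Step 4: x=[6.7754 11.4930 17.3315] v=[3.8591 -4.1823 2.3232]
Step 5: x=[7.4959 10.7014 17.8026] v=[3.6026 -3.9581 2.3555]
Step 6: x=[8.1046 10.0656 18.2297] v=[3.0437 -3.1790 2.1353]
Step 7: x=[8.5518 9.6779 18.5702] v=[2.2359 -1.9384 1.7025]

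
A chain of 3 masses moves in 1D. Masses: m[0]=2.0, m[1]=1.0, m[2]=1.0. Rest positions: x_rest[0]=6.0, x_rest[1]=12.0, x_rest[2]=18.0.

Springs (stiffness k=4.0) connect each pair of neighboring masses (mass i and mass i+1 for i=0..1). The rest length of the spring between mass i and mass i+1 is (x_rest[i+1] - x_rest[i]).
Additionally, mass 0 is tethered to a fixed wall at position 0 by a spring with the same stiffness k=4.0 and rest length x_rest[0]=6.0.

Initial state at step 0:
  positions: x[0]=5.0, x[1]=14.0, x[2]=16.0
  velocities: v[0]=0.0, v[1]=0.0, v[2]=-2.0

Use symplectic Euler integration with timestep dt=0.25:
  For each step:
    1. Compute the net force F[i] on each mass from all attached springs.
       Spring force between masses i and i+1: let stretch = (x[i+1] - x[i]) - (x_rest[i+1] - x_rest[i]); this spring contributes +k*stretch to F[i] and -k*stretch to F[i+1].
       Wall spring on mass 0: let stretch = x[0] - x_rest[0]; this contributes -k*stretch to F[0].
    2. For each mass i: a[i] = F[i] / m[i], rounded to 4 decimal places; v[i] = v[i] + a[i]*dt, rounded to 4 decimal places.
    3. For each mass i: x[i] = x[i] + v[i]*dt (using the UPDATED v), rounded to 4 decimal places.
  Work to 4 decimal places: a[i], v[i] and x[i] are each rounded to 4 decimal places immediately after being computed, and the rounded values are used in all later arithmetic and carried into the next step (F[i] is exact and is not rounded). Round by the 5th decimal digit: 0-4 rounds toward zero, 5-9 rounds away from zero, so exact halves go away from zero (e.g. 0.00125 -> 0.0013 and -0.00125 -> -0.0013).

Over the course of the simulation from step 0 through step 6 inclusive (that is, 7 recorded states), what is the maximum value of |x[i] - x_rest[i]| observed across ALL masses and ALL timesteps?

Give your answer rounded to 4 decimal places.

Step 0: x=[5.0000 14.0000 16.0000] v=[0.0000 0.0000 -2.0000]
Step 1: x=[5.5000 12.2500 16.5000] v=[2.0000 -7.0000 2.0000]
Step 2: x=[6.1563 9.8750 17.4375] v=[2.6250 -9.5000 3.7500]
Step 3: x=[6.5079 8.4610 17.9844] v=[1.4062 -5.6562 2.1875]
Step 4: x=[6.2901 8.9395 17.6504] v=[-0.8712 1.9141 -1.3359]
Step 5: x=[5.6172 10.9334 16.6387] v=[-2.6916 7.9756 -4.0468]
Step 6: x=[4.9067 13.0246 15.7007] v=[-2.8421 8.3647 -3.7521]
Max displacement = 3.5390

Answer: 3.5390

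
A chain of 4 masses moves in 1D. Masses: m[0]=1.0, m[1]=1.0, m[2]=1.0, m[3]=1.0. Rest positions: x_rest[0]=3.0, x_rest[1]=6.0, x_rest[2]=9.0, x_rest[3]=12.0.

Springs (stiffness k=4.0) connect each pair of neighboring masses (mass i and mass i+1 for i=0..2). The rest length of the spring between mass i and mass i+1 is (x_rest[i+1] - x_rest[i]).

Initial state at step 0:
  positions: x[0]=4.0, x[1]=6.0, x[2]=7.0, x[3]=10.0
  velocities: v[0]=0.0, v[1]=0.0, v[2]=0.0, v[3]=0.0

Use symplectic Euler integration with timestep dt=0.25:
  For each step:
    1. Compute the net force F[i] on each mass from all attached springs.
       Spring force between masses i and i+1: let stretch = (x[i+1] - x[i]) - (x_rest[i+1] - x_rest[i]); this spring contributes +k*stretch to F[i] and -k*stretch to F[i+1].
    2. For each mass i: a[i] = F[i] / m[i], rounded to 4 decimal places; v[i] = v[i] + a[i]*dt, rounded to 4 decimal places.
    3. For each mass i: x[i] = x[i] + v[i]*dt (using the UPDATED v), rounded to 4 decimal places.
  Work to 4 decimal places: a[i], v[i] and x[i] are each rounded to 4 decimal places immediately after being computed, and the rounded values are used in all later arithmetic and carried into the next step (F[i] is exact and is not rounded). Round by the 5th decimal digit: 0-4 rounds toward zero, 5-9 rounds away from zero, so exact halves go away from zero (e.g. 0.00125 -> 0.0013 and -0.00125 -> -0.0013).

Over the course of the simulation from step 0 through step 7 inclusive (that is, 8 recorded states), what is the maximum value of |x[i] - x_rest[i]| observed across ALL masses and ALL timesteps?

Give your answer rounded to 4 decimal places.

Answer: 2.2791

Derivation:
Step 0: x=[4.0000 6.0000 7.0000 10.0000] v=[0.0000 0.0000 0.0000 0.0000]
Step 1: x=[3.7500 5.7500 7.5000 10.0000] v=[-1.0000 -1.0000 2.0000 0.0000]
Step 2: x=[3.2500 5.4375 8.1875 10.1250] v=[-2.0000 -1.2500 2.7500 0.5000]
Step 3: x=[2.5469 5.2656 8.6719 10.5156] v=[-2.8125 -0.6875 1.9375 1.5625]
Step 4: x=[1.7735 5.2656 8.7656 11.1953] v=[-3.0938 0.0001 0.3749 2.7188]
Step 5: x=[1.1231 5.2676 8.5918 12.0176] v=[-2.6017 0.0080 -0.6954 3.2891]
Step 6: x=[0.7588 5.0645 8.4434 12.7334] v=[-1.4572 -0.8123 -0.5938 2.8633]
Step 7: x=[0.7209 4.6297 8.5227 13.1267] v=[-0.1515 -1.7391 0.3173 1.5733]
Max displacement = 2.2791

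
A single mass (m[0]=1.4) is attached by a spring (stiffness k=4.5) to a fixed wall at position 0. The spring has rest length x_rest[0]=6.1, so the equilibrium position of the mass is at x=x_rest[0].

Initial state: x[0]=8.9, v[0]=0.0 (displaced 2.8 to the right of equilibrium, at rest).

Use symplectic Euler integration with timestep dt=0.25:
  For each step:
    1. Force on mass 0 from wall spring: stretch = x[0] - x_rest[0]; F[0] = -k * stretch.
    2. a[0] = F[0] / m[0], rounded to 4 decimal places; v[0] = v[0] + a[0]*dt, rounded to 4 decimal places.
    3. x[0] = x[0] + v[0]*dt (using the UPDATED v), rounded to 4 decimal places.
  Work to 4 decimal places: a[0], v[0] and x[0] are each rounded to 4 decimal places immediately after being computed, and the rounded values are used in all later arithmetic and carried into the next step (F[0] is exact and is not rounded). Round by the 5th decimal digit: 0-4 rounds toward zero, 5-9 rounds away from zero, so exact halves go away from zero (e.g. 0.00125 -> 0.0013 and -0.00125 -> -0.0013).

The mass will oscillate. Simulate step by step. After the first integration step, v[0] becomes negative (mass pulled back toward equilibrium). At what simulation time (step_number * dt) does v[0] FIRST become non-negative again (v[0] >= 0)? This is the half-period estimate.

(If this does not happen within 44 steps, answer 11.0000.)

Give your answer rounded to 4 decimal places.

Answer: 1.7500

Derivation:
Step 0: x=[8.9000] v=[0.0000]
Step 1: x=[8.3375] v=[-2.2500]
Step 2: x=[7.3255] v=[-4.0480]
Step 3: x=[6.0673] v=[-5.0328]
Step 4: x=[4.8157] v=[-5.0065]
Step 5: x=[3.8221] v=[-3.9745]
Step 6: x=[3.2861] v=[-2.1441]
Step 7: x=[3.3154] v=[0.1171]
First v>=0 after going negative at step 7, time=1.7500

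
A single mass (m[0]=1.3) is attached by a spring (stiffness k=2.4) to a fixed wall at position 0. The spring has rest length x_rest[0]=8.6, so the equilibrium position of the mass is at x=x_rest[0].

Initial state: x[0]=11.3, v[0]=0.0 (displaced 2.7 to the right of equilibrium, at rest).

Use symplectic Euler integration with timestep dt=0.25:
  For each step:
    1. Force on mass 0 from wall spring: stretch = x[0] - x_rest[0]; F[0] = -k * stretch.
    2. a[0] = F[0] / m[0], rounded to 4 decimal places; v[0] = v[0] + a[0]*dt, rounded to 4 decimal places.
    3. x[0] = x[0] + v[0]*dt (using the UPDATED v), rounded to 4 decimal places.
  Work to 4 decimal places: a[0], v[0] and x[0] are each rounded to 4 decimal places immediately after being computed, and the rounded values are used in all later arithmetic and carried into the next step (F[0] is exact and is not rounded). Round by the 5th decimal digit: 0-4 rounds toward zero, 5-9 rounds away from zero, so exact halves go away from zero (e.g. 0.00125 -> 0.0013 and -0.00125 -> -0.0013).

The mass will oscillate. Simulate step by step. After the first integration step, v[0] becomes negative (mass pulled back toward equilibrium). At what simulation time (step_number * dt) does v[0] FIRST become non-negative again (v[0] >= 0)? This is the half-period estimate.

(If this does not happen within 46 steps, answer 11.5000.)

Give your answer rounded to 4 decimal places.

Step 0: x=[11.3000] v=[0.0000]
Step 1: x=[10.9885] v=[-1.2462]
Step 2: x=[10.4014] v=[-2.3486]
Step 3: x=[9.6064] v=[-3.1800]
Step 4: x=[8.6953] v=[-3.6445]
Step 5: x=[7.7732] v=[-3.6885]
Step 6: x=[6.9465] v=[-3.3069]
Step 7: x=[6.3106] v=[-2.5438]
Step 8: x=[5.9388] v=[-1.4872]
Step 9: x=[5.8741] v=[-0.2590]
Step 10: x=[6.1239] v=[0.9991]
First v>=0 after going negative at step 10, time=2.5000

Answer: 2.5000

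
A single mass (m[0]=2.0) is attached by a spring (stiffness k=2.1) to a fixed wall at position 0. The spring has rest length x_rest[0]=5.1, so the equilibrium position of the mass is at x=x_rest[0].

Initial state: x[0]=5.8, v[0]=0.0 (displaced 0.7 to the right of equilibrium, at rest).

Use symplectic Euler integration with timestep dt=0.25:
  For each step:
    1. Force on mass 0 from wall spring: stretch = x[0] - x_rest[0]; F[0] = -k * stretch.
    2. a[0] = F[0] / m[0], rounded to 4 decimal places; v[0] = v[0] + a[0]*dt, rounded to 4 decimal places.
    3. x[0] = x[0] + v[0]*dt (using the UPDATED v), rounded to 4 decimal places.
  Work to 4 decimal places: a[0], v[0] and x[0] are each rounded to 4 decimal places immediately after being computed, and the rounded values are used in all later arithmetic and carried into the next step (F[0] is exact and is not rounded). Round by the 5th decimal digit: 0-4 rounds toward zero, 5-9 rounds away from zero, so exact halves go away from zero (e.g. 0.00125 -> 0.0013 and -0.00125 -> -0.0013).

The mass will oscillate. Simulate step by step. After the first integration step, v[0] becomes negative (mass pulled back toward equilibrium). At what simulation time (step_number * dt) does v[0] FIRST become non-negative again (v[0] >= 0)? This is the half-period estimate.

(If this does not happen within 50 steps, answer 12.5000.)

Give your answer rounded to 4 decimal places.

Answer: 3.2500

Derivation:
Step 0: x=[5.8000] v=[0.0000]
Step 1: x=[5.7541] v=[-0.1838]
Step 2: x=[5.6652] v=[-0.3555]
Step 3: x=[5.5392] v=[-0.5039]
Step 4: x=[5.3844] v=[-0.6192]
Step 5: x=[5.2109] v=[-0.6939]
Step 6: x=[5.0302] v=[-0.7230]
Step 7: x=[4.8540] v=[-0.7047]
Step 8: x=[4.6940] v=[-0.6401]
Step 9: x=[4.5606] v=[-0.5335]
Step 10: x=[4.4626] v=[-0.3919]
Step 11: x=[4.4065] v=[-0.2246]
Step 12: x=[4.3959] v=[-0.0426]
Step 13: x=[4.4315] v=[0.1422]
First v>=0 after going negative at step 13, time=3.2500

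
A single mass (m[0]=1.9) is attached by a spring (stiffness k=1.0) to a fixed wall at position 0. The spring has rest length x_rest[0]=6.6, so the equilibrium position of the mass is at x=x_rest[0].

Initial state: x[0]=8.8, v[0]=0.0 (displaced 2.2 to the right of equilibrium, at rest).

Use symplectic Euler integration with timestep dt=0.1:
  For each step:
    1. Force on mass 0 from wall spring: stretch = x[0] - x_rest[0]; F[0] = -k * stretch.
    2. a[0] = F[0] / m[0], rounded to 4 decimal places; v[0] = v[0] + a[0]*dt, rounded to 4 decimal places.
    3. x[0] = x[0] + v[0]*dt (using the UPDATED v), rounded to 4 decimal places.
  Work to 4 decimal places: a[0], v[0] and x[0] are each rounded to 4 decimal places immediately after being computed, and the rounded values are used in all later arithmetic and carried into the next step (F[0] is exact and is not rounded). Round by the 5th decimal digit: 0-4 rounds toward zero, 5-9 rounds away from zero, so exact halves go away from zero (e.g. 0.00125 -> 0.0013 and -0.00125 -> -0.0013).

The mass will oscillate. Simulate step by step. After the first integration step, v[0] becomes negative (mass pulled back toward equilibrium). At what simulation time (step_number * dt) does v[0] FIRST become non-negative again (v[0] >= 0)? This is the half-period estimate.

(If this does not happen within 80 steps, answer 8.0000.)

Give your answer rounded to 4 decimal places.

Step 0: x=[8.8000] v=[0.0000]
Step 1: x=[8.7884] v=[-0.1158]
Step 2: x=[8.7653] v=[-0.2310]
Step 3: x=[8.7308] v=[-0.3450]
Step 4: x=[8.6851] v=[-0.4572]
Step 5: x=[8.6284] v=[-0.5669]
Step 6: x=[8.5610] v=[-0.6737]
Step 7: x=[8.4833] v=[-0.7769]
Step 8: x=[8.3957] v=[-0.8760]
Step 9: x=[8.2987] v=[-0.9705]
Step 10: x=[8.1927] v=[-1.0599]
Step 11: x=[8.0783] v=[-1.1437]
Step 12: x=[7.9562] v=[-1.2215]
Step 13: x=[7.8269] v=[-1.2929]
Step 14: x=[7.6912] v=[-1.3575]
Step 15: x=[7.5497] v=[-1.4149]
Step 16: x=[7.4032] v=[-1.4649]
Step 17: x=[7.2525] v=[-1.5072]
Step 18: x=[7.0984] v=[-1.5415]
Step 19: x=[6.9416] v=[-1.5677]
Step 20: x=[6.7830] v=[-1.5857]
Step 21: x=[6.6235] v=[-1.5953]
Step 22: x=[6.4639] v=[-1.5965]
Step 23: x=[6.3050] v=[-1.5893]
Step 24: x=[6.1476] v=[-1.5738]
Step 25: x=[5.9926] v=[-1.5500]
Step 26: x=[5.8408] v=[-1.5180]
Step 27: x=[5.6930] v=[-1.4780]
Step 28: x=[5.5500] v=[-1.4303]
Step 29: x=[5.4125] v=[-1.3750]
Step 30: x=[5.2813] v=[-1.3125]
Step 31: x=[5.1570] v=[-1.2431]
Step 32: x=[5.0403] v=[-1.1672]
Step 33: x=[4.9318] v=[-1.0851]
Step 34: x=[4.8321] v=[-0.9973]
Step 35: x=[4.7417] v=[-0.9043]
Step 36: x=[4.6611] v=[-0.8065]
Step 37: x=[4.5907] v=[-0.7045]
Step 38: x=[4.5308] v=[-0.5988]
Step 39: x=[4.4818] v=[-0.4899]
Step 40: x=[4.4440] v=[-0.3784]
Step 41: x=[4.4175] v=[-0.2649]
Step 42: x=[4.4025] v=[-0.1500]
Step 43: x=[4.3991] v=[-0.0343]
Step 44: x=[4.4073] v=[0.0815]
First v>=0 after going negative at step 44, time=4.4000

Answer: 4.4000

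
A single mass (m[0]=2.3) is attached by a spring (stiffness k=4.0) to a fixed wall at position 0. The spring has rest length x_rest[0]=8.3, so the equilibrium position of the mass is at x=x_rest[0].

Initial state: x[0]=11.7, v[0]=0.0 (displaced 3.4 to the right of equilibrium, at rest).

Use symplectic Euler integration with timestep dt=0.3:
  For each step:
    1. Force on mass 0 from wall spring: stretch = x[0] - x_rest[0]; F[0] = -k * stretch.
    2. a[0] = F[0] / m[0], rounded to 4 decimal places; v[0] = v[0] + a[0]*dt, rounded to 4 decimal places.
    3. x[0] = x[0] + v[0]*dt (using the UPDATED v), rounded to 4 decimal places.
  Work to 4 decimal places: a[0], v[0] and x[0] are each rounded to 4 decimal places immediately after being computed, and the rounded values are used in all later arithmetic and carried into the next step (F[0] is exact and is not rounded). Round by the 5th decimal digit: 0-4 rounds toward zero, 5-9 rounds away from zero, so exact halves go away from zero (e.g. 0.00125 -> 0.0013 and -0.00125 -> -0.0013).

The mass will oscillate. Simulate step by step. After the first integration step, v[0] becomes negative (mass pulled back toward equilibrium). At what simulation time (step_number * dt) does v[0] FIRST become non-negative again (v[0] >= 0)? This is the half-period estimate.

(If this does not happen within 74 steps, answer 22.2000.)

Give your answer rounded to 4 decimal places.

Step 0: x=[11.7000] v=[0.0000]
Step 1: x=[11.1678] v=[-1.7739]
Step 2: x=[10.1867] v=[-3.2702]
Step 3: x=[8.9103] v=[-4.2546]
Step 4: x=[7.5384] v=[-4.5730]
Step 5: x=[6.2857] v=[-4.1757]
Step 6: x=[5.3483] v=[-3.1248]
Step 7: x=[4.8729] v=[-1.5848]
Step 8: x=[4.9339] v=[0.2033]
First v>=0 after going negative at step 8, time=2.4000

Answer: 2.4000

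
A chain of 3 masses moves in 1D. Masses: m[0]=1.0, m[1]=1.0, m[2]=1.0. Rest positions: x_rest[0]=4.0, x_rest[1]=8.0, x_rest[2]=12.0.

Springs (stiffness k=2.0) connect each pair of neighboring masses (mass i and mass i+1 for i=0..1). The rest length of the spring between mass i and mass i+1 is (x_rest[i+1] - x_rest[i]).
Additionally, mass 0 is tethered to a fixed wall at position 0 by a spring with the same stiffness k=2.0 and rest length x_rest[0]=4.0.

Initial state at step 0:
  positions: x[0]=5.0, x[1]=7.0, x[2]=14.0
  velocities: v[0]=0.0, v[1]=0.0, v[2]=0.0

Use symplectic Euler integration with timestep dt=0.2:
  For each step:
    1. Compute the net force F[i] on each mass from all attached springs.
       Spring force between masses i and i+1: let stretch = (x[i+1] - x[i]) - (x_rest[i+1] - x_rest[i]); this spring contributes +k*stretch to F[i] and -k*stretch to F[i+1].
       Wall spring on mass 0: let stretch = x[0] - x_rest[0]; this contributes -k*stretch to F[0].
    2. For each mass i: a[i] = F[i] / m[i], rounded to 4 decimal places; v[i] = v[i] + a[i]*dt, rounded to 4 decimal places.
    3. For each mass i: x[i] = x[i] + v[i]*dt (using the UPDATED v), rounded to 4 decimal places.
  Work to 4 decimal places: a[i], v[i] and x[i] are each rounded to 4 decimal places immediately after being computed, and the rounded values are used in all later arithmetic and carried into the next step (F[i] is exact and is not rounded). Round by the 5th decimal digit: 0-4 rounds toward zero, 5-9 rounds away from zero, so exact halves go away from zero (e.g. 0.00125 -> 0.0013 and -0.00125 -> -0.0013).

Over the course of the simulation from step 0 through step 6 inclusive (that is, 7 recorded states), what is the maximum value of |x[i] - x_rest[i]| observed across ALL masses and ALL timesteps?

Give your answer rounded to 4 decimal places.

Answer: 2.1419

Derivation:
Step 0: x=[5.0000 7.0000 14.0000] v=[0.0000 0.0000 0.0000]
Step 1: x=[4.7600 7.4000 13.7600] v=[-1.2000 2.0000 -1.2000]
Step 2: x=[4.3504 8.0976 13.3312] v=[-2.0480 3.4880 -2.1440]
Step 3: x=[3.8925 8.9141 12.8037] v=[-2.2893 4.0826 -2.6374]
Step 4: x=[3.5250 9.6401 12.2851] v=[-1.8377 3.6298 -2.5932]
Step 5: x=[3.3647 10.0885 11.8749] v=[-0.8017 2.2418 -2.0512]
Step 6: x=[3.4731 10.1419 11.6417] v=[0.5419 0.2668 -1.1658]
Max displacement = 2.1419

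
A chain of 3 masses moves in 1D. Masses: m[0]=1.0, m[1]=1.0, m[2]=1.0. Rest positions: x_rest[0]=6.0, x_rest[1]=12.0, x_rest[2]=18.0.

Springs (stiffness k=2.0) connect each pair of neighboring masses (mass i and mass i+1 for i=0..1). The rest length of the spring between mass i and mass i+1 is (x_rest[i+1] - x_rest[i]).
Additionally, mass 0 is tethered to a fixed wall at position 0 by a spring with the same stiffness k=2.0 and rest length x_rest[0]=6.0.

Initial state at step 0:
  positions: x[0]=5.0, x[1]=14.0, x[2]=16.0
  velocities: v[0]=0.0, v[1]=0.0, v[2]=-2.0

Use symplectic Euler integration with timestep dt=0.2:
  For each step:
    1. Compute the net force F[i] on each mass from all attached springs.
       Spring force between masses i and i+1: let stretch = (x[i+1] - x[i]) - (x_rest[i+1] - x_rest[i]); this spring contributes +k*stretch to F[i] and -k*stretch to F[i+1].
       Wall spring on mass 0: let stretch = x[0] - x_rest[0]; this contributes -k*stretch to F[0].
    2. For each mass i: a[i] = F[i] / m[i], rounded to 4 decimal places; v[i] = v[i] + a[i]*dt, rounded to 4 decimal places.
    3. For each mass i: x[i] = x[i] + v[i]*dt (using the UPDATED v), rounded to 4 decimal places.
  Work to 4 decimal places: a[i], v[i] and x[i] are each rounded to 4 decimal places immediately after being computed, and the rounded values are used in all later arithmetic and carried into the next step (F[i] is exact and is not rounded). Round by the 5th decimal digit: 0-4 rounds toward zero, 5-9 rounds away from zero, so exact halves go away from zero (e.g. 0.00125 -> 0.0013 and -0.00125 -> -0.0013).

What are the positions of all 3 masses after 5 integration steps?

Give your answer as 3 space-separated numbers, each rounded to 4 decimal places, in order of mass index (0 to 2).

Step 0: x=[5.0000 14.0000 16.0000] v=[0.0000 0.0000 -2.0000]
Step 1: x=[5.3200 13.4400 15.9200] v=[1.6000 -2.8000 -0.4000]
Step 2: x=[5.8640 12.4288 16.1216] v=[2.7200 -5.0560 1.0080]
Step 3: x=[6.4641 11.1878 16.5078] v=[3.0003 -6.2048 1.9309]
Step 4: x=[6.9249 9.9945 16.9484] v=[2.3041 -5.9663 2.2029]
Step 5: x=[7.0773 9.1120 17.3127] v=[0.7620 -4.4126 1.8213]

Answer: 7.0773 9.1120 17.3127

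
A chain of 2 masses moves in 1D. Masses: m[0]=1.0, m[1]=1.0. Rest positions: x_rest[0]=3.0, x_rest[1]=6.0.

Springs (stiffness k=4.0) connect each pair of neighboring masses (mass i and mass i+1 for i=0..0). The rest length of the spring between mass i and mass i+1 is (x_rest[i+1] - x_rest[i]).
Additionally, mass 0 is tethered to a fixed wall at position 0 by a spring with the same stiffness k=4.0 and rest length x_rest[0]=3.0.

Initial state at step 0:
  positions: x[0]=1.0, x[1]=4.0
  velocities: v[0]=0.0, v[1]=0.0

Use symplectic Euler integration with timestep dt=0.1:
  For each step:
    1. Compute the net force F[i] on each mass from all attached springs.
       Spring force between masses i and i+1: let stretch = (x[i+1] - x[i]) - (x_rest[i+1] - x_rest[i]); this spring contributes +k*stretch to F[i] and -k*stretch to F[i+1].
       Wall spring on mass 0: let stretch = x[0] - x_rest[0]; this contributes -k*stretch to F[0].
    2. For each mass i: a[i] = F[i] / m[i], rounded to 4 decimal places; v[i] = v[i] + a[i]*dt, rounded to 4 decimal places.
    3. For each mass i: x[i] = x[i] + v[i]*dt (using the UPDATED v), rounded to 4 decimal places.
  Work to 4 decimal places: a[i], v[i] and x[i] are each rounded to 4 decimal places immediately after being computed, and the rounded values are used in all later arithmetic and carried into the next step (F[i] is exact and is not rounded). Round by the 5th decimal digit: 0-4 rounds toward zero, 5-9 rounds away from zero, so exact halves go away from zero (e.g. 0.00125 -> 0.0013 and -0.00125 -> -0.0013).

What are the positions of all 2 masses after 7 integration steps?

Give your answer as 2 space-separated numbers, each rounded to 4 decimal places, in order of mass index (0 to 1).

Step 0: x=[1.0000 4.0000] v=[0.0000 0.0000]
Step 1: x=[1.0800 4.0000] v=[0.8000 0.0000]
Step 2: x=[1.2336 4.0032] v=[1.5360 0.0320]
Step 3: x=[1.4486 4.0156] v=[2.1504 0.1242]
Step 4: x=[1.7084 4.0453] v=[2.5978 0.2974]
Step 5: x=[1.9933 4.1016] v=[2.8492 0.5626]
Step 6: x=[2.2828 4.1935] v=[2.8952 0.9193]
Step 7: x=[2.5574 4.3290] v=[2.7464 1.3550]

Answer: 2.5574 4.3290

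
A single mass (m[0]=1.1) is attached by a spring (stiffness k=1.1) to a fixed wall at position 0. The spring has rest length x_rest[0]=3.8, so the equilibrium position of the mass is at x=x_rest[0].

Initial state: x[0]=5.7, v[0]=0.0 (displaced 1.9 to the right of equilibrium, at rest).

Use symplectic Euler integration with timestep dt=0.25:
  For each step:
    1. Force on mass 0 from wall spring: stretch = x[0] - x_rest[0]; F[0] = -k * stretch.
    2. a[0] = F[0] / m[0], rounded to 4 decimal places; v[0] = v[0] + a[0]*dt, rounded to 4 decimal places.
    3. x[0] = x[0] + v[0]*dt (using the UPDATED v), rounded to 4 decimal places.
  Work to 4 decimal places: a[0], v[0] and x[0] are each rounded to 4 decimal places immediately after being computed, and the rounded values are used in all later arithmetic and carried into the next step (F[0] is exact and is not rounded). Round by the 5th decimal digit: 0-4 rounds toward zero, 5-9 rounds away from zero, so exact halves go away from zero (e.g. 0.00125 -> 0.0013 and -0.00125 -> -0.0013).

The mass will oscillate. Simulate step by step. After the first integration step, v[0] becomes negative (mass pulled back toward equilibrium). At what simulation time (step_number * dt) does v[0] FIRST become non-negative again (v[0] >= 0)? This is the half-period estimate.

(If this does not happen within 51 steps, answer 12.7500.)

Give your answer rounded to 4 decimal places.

Answer: 3.2500

Derivation:
Step 0: x=[5.7000] v=[0.0000]
Step 1: x=[5.5813] v=[-0.4750]
Step 2: x=[5.3512] v=[-0.9203]
Step 3: x=[5.0242] v=[-1.3081]
Step 4: x=[4.6207] v=[-1.6142]
Step 5: x=[4.1659] v=[-1.8194]
Step 6: x=[3.6882] v=[-1.9109]
Step 7: x=[3.2175] v=[-1.8830]
Step 8: x=[2.7832] v=[-1.7374]
Step 9: x=[2.4124] v=[-1.4832]
Step 10: x=[2.1283] v=[-1.1363]
Step 11: x=[1.9487] v=[-0.7184]
Step 12: x=[1.8848] v=[-0.2556]
Step 13: x=[1.9406] v=[0.2232]
First v>=0 after going negative at step 13, time=3.2500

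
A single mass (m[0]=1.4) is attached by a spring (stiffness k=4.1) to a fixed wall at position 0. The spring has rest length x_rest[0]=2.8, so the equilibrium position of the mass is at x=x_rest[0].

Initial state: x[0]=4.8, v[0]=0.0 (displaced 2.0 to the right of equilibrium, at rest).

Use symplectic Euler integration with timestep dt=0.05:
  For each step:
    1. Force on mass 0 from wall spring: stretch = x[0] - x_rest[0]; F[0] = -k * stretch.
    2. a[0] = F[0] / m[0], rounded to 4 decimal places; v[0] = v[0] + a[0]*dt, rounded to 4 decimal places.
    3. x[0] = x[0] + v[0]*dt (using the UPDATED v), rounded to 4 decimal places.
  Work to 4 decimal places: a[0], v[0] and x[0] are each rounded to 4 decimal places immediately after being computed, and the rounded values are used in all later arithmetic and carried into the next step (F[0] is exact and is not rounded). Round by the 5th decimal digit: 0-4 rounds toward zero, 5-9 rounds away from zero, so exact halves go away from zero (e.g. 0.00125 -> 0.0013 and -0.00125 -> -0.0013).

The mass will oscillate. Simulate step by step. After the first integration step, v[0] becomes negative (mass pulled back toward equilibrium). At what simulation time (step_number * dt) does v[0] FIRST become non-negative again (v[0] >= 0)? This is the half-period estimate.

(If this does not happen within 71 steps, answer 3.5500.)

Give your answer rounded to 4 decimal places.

Step 0: x=[4.8000] v=[0.0000]
Step 1: x=[4.7854] v=[-0.2929]
Step 2: x=[4.7562] v=[-0.5836]
Step 3: x=[4.7127] v=[-0.8700]
Step 4: x=[4.6552] v=[-1.1501]
Step 5: x=[4.5841] v=[-1.4218]
Step 6: x=[4.5000] v=[-1.6830]
Step 7: x=[4.4034] v=[-1.9319]
Step 8: x=[4.2951] v=[-2.1667]
Step 9: x=[4.1758] v=[-2.3856]
Step 10: x=[4.0464] v=[-2.5871]
Step 11: x=[3.9079] v=[-2.7696]
Step 12: x=[3.7613] v=[-2.9318]
Step 13: x=[3.6077] v=[-3.0726]
Step 14: x=[3.4482] v=[-3.1909]
Step 15: x=[3.2839] v=[-3.2858]
Step 16: x=[3.1161] v=[-3.3567]
Step 17: x=[2.9460] v=[-3.4030]
Step 18: x=[2.7748] v=[-3.4244]
Step 19: x=[2.6038] v=[-3.4207]
Step 20: x=[2.4342] v=[-3.3920]
Step 21: x=[2.2673] v=[-3.3384]
Step 22: x=[2.1043] v=[-3.2604]
Step 23: x=[1.9464] v=[-3.1585]
Step 24: x=[1.7947] v=[-3.0335]
Step 25: x=[1.6504] v=[-2.8863]
Step 26: x=[1.5145] v=[-2.7180]
Step 27: x=[1.3880] v=[-2.5298]
Step 28: x=[1.2719] v=[-2.3230]
Step 29: x=[1.1669] v=[-2.0992]
Step 30: x=[1.0739] v=[-1.8601]
Step 31: x=[0.9935] v=[-1.6074]
Step 32: x=[0.9264] v=[-1.3429]
Step 33: x=[0.8730] v=[-1.0686]
Step 34: x=[0.8337] v=[-0.7864]
Step 35: x=[0.8088] v=[-0.4985]
Step 36: x=[0.7985] v=[-0.2069]
Step 37: x=[0.8028] v=[0.0862]
First v>=0 after going negative at step 37, time=1.8500

Answer: 1.8500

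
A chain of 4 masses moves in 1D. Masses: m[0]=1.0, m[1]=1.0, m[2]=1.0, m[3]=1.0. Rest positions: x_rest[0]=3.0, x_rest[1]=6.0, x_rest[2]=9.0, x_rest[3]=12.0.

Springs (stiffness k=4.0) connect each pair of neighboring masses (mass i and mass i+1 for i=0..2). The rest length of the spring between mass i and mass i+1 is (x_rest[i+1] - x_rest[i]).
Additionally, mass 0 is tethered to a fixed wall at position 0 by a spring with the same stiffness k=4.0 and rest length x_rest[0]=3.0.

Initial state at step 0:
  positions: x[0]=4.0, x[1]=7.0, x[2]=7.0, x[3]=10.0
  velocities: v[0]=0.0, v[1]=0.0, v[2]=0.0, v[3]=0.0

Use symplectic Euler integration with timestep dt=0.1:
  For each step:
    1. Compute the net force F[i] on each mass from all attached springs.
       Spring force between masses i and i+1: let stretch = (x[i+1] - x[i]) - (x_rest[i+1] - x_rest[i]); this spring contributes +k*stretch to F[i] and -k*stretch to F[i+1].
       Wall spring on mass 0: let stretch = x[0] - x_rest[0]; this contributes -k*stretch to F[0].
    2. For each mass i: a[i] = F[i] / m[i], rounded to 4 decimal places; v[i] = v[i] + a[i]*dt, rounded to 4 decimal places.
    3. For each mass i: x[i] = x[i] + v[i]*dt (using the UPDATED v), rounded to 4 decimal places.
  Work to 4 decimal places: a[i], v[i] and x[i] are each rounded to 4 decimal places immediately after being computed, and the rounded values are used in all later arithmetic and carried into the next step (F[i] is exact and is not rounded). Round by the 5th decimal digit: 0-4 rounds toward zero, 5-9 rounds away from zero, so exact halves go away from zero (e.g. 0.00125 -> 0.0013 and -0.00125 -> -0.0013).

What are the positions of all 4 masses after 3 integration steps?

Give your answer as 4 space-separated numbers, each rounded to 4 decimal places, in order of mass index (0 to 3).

Step 0: x=[4.0000 7.0000 7.0000 10.0000] v=[0.0000 0.0000 0.0000 0.0000]
Step 1: x=[3.9600 6.8800 7.1200 10.0000] v=[-0.4000 -1.2000 1.2000 0.0000]
Step 2: x=[3.8784 6.6528 7.3456 10.0048] v=[-0.8160 -2.2720 2.2560 0.0480]
Step 3: x=[3.7526 6.3423 7.6499 10.0232] v=[-1.2576 -3.1046 3.0426 0.1843]

Answer: 3.7526 6.3423 7.6499 10.0232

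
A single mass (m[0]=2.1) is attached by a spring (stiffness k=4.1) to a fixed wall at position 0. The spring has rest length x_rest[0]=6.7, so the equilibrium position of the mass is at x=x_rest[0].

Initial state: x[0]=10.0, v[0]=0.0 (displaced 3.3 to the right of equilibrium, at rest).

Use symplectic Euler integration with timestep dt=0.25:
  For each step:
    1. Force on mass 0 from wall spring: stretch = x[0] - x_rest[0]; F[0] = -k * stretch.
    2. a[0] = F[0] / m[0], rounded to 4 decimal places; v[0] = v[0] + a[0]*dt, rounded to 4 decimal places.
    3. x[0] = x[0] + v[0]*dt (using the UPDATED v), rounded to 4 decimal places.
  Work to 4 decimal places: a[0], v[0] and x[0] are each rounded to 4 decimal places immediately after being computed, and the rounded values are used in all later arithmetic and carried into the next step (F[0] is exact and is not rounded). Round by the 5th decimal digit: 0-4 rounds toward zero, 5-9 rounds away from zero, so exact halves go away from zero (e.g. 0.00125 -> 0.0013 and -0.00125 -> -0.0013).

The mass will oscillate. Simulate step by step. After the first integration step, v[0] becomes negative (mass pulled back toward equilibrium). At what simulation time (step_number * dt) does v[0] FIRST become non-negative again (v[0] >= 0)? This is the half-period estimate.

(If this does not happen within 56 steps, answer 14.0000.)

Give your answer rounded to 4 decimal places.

Answer: 2.2500

Derivation:
Step 0: x=[10.0000] v=[0.0000]
Step 1: x=[9.5973] v=[-1.6107]
Step 2: x=[8.8411] v=[-3.0249]
Step 3: x=[7.8236] v=[-4.0700]
Step 4: x=[6.6690] v=[-4.6184]
Step 5: x=[5.5182] v=[-4.6033]
Step 6: x=[4.5116] v=[-4.0265]
Step 7: x=[3.7720] v=[-2.9584]
Step 8: x=[3.3897] v=[-1.5293]
Step 9: x=[3.4113] v=[0.0865]
First v>=0 after going negative at step 9, time=2.2500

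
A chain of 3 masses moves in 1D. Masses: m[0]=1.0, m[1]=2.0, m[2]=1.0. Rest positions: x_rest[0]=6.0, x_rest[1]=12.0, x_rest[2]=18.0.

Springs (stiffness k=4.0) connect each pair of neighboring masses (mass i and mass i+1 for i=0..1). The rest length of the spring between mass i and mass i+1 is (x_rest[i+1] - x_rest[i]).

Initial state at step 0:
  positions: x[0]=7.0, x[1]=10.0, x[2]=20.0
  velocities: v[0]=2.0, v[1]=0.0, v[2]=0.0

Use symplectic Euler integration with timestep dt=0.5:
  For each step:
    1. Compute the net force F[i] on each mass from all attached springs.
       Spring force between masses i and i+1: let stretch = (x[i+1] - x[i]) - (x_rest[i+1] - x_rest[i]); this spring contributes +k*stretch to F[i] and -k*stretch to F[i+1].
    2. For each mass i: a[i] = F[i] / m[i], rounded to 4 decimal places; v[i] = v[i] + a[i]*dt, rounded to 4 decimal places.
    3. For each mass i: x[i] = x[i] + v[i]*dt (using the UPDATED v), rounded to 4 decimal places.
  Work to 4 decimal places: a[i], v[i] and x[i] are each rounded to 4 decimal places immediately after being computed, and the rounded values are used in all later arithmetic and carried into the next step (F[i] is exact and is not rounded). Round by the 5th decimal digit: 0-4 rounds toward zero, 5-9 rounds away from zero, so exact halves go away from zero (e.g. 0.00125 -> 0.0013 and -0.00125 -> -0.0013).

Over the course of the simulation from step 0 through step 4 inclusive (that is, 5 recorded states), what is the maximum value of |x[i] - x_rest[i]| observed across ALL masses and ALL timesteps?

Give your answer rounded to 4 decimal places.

Step 0: x=[7.0000 10.0000 20.0000] v=[2.0000 0.0000 0.0000]
Step 1: x=[5.0000 13.5000 16.0000] v=[-4.0000 7.0000 -8.0000]
Step 2: x=[5.5000 14.0000 15.5000] v=[1.0000 1.0000 -1.0000]
Step 3: x=[8.5000 11.0000 19.5000] v=[6.0000 -6.0000 8.0000]
Step 4: x=[8.0000 11.0000 21.0000] v=[-1.0000 0.0000 3.0000]
Max displacement = 3.0000

Answer: 3.0000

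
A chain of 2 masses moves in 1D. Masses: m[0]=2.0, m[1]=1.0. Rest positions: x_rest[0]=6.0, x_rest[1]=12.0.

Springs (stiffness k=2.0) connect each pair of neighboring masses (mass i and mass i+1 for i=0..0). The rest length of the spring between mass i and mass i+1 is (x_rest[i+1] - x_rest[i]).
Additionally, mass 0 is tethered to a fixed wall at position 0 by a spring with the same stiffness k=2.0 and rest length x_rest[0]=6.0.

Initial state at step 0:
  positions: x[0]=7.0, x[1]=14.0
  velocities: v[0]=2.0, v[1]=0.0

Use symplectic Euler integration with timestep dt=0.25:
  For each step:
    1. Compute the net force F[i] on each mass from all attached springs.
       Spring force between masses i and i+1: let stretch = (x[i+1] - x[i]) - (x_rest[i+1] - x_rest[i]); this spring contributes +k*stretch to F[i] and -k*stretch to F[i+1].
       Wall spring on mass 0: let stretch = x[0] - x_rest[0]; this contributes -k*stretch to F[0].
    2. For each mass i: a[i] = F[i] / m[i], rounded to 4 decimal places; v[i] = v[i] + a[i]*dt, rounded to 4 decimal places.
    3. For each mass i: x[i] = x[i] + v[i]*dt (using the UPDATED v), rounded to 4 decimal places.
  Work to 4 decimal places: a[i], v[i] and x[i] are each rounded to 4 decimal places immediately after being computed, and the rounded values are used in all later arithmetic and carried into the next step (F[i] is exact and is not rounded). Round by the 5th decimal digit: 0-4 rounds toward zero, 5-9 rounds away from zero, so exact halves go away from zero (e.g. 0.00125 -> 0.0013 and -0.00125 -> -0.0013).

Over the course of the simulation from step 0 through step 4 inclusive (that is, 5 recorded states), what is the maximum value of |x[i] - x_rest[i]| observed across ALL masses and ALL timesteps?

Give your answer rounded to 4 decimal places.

Step 0: x=[7.0000 14.0000] v=[2.0000 0.0000]
Step 1: x=[7.5000 13.8750] v=[2.0000 -0.5000]
Step 2: x=[7.9297 13.7031] v=[1.7188 -0.6875]
Step 3: x=[8.2246 13.5596] v=[1.1797 -0.5742]
Step 4: x=[8.3389 13.4992] v=[0.4573 -0.2417]
Max displacement = 2.3389

Answer: 2.3389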